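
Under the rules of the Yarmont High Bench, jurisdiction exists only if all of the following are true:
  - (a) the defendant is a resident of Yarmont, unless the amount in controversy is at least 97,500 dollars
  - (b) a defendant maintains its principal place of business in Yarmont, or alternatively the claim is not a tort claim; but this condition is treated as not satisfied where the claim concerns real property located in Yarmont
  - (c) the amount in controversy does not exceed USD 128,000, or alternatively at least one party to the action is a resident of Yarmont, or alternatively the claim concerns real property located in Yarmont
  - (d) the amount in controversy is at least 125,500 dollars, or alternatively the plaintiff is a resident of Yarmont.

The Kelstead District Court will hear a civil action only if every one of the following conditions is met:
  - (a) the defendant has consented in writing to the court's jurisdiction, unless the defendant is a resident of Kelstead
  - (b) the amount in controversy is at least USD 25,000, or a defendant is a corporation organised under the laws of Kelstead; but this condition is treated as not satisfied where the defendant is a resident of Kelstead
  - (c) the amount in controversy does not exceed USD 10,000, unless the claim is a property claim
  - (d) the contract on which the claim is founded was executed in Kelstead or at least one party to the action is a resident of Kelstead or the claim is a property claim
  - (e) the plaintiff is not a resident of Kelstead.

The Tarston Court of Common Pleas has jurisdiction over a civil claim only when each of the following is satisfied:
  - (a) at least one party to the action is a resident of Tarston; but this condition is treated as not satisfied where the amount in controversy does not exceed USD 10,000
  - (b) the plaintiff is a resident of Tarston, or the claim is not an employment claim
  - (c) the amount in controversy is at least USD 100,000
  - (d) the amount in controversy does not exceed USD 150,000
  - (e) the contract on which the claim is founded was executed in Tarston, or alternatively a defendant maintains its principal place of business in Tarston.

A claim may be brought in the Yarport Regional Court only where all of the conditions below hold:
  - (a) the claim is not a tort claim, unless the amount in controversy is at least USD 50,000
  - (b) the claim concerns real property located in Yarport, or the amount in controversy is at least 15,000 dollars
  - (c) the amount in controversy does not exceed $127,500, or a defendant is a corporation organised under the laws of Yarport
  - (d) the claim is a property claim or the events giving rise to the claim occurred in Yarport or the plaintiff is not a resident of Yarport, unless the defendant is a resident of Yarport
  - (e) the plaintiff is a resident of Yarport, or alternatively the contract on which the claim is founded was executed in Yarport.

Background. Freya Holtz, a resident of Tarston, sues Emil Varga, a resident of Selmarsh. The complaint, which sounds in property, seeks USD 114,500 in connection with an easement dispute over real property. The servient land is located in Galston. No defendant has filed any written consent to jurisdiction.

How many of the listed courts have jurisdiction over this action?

0

The Yarmont High Bench:
  (a) The defendant resides in Selmarsh, not Yarmont. But the amount in controversy is $114,500, which meets the 97,500 dollars floor, and the 'unless' clause therefore excuses the requirement. Satisfied.
  (b) The claim is a property claim, not a tort claim, which satisfies one of the alternatives. The carve-out does not apply: the property lies in Galston, not Yarmont. Satisfied.
  (c) The amount in controversy is 114,500 dollars, within the USD 128,000 ceiling — that alternative is enough. Satisfied.
  (d) The amount in controversy is USD 114,500, below the USD 125,500 floor; the plaintiff resides in Tarston, not Yarmont — none of the alternatives is met. Not satisfied.
  → No jurisdiction.
The Kelstead District Court:
  (a) No such written consent has been filed. And the defendant resides in Selmarsh, not Kelstead, so the proviso does not save it. Fails.
  (b) The amount in controversy is 114,500 dollars, which meets the USD 25,000 floor — that alternative is enough. The exception is not triggered, since the defendant resides in Selmarsh, not Kelstead. Met.
  (c) The amount in controversy is 114,500 dollars, above the USD 10,000 ceiling. However, the claim is a property claim, so the 'unless' proviso supplies this condition. Met.
  (d) The claim is a property claim, which satisfies one of the alternatives. Satisfied.
  (e) The plaintiff resides in Tarston, which is not Kelstead. Satisfied.
  → At least one condition fails; no jurisdiction.
The Tarston Court of Common Pleas:
  (a) Freya Holtz resides in Tarston. The carve-out does not apply: the amount in controversy is $114,500, above the USD 10,000 ceiling. Condition met.
  (b) The plaintiff resides in Tarston — that alternative is enough. Satisfied.
  (c) The amount in controversy is USD 114,500, which meets the $100,000 floor. Satisfied.
  (d) The amount in controversy is USD 114,500, within the 150,000 dollars ceiling. Met.
  (e) No contract (and hence no place of execution) is alleged; no defendant is a corporation — no alternative holds. Not satisfied.
  → The court lacks jurisdiction.
The Yarport Regional Court:
  (a) The claim is a property claim, not a tort claim. Met.
  (b) The amount in controversy is $114,500, which meets the USD 15,000 floor, which satisfies one of the alternatives. Satisfied.
  (c) The amount in controversy is $114,500, within the 127,500 dollars ceiling, which satisfies one of the alternatives. Condition met.
  (d) The claim is a property claim, so one alternative holds. Satisfied.
  (e) The plaintiff resides in Tarston, not Yarport; no contract (and hence no place of execution) is alleged — every alternative fails. Not satisfied.
  → Not every requirement is met — no jurisdiction.
No court satisfies all of its conditions.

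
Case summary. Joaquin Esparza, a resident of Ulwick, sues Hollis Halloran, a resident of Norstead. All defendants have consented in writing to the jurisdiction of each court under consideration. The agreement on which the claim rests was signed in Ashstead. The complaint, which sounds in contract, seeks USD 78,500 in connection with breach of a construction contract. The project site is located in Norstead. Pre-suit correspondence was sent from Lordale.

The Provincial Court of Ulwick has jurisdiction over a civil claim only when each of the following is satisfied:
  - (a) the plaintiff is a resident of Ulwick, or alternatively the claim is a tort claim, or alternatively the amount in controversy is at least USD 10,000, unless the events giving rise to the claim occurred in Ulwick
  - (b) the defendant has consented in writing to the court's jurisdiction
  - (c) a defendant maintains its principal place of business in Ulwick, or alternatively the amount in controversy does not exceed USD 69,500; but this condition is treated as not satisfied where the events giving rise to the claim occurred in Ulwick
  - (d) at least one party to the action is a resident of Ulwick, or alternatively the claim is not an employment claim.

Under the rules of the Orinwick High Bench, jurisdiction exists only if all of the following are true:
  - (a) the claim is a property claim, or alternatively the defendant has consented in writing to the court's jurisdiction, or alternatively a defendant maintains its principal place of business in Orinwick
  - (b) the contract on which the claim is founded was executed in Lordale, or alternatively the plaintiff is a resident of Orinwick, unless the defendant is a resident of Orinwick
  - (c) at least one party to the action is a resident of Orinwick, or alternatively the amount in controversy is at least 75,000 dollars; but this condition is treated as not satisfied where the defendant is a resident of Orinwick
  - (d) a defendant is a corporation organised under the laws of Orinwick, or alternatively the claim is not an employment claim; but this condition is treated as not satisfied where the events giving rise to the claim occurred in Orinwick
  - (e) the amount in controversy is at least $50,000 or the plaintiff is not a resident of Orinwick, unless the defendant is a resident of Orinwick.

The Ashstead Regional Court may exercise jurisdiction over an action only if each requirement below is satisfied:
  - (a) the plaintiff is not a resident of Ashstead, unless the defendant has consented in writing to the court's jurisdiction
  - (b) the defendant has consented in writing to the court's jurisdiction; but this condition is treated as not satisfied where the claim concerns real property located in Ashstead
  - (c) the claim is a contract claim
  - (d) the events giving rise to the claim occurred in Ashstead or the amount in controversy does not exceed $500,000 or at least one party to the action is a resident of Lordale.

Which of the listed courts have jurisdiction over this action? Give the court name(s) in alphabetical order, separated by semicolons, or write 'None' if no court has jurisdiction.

The Provincial Court of Ulwick:
  (a) The plaintiff resides in Ulwick, which satisfies one of the alternatives. Satisfied.
  (b) Every defendant has filed written consent. Condition met.
  (c) No defendant is a corporation; the amount in controversy is $78,500, above the $69,500 ceiling — none of the alternatives is met. Not satisfied.
  (d) Joaquin Esparza resides in Ulwick — that alternative is enough. Met.
  → Not every requirement is met — no jurisdiction.
The Orinwick High Bench:
  (a) Every defendant has filed written consent, so one alternative holds. Met.
  (b) The contract was executed in Ashstead, not Lordale; the plaintiff resides in Ulwick, not Orinwick — every alternative fails. And the defendant resides in Norstead, not Orinwick, so the proviso does not save it. Fails.
  (c) The amount in controversy is $78,500, which meets the 75,000 dollars floor, so one alternative holds. The exception is not triggered, since the defendant resides in Norstead, not Orinwick. Satisfied.
  (d) The claim is a contract claim, not an employment claim, which satisfies one of the alternatives. And the carve-out is inapplicable — the operative events occurred in Norstead, not Orinwick. Satisfied.
  (e) The amount in controversy is USD 78,500, which meets the $50,000 floor, so this disjunct is met. Condition met.
  → No jurisdiction.
The Ashstead Regional Court:
  (a) The plaintiff resides in Ulwick, which is not Ashstead. Satisfied.
  (b) Every defendant has filed written consent. The carve-out does not apply: the claim does not concern real property. Condition met.
  (c) The claim is a contract claim. Met.
  (d) The amount in controversy is $78,500, within the $500,000 ceiling — that alternative is enough. Condition met.
  → All conditions met; jurisdiction exists.

the Ashstead Regional Court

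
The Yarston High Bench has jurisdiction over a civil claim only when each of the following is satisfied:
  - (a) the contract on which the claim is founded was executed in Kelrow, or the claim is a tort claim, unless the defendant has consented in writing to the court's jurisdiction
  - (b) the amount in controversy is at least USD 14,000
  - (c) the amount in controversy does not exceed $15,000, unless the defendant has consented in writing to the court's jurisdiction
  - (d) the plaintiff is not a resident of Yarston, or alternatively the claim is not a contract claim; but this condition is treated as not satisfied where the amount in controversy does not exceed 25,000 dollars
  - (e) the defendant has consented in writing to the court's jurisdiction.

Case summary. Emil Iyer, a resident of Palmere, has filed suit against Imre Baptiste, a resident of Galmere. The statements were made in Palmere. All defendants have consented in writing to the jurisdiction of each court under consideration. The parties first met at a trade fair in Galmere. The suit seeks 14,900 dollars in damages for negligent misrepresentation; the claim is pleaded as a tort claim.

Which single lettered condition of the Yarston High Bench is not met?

(d)

The Yarston High Bench:
  (a) The claim is a tort claim, so one alternative holds. Met.
  (b) The amount in controversy is USD 14,900, which meets the USD 14,000 floor. Satisfied.
  (c) The amount in controversy is USD 14,900, within the $15,000 ceiling. Condition met.
  (d) The plaintiff resides in Palmere, which is not Yarston, so this disjunct is met. But the carve-out bites: the amount in controversy is $14,900, within the USD 25,000 ceiling. Fails.
  (e) Every defendant has filed written consent. Satisfied.
Only condition (d) fails.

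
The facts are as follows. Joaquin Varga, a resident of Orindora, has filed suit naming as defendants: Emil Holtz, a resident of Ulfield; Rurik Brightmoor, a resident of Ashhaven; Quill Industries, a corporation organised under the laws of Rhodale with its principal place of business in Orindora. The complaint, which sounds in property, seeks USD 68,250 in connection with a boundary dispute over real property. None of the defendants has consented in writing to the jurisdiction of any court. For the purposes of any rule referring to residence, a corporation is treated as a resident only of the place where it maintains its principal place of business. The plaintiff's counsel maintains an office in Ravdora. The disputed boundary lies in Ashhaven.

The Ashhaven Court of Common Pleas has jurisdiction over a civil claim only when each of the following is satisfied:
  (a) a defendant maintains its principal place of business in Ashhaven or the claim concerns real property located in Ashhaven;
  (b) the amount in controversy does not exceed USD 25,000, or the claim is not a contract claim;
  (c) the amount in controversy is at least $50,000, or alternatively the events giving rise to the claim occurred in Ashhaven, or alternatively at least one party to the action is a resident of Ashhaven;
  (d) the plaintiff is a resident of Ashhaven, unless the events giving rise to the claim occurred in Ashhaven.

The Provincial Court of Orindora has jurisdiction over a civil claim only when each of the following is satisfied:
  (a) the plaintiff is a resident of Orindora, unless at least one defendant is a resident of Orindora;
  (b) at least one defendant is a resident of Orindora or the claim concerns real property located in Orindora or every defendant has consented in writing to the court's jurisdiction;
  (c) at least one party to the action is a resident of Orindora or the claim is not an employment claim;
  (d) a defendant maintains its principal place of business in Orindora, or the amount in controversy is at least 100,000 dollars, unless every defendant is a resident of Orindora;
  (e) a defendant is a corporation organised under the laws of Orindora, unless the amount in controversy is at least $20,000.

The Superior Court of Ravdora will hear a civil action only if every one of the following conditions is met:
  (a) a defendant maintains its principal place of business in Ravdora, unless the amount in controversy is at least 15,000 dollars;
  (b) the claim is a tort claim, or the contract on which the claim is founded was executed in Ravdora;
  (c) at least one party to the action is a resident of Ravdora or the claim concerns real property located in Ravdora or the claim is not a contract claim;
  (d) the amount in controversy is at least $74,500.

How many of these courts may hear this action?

2

The Ashhaven Court of Common Pleas:
  (a) The property lies in Ashhaven, which satisfies one of the alternatives. Condition met.
  (b) The claim is a property claim, not a contract claim, so one alternative holds. Satisfied.
  (c) The amount in controversy is $68,250, which meets the USD 50,000 floor — that alternative is enough. Condition met.
  (d) The plaintiff resides in Orindora, not Ashhaven. But the operative events occurred in Ashhaven, and the 'unless' clause therefore excuses the requirement. Condition met.
  → Every requirement is satisfied — jurisdiction.
The Provincial Court of Orindora:
  (a) The plaintiff resides in Orindora. Met.
  (b) Quill Industries resides in Orindora — that alternative is enough. Met.
  (c) Joaquin Varga resides in Orindora, which satisfies one of the alternatives. Condition met.
  (d) Quill Industries has its principal place of business in Orindora, so this disjunct is met. Met.
  (e) The corporate defendant(s) are organised in Rhodale, not Orindora. However, the amount in controversy is $68,250, which meets the USD 20,000 floor, so the 'unless' proviso supplies this condition. Satisfied.
  → Every requirement is satisfied — jurisdiction.
The Superior Court of Ravdora:
  (a) The corporate defendant(s) have their principal place of business in Orindora, not Ravdora. However, the amount in controversy is $68,250, which meets the 15,000 dollars floor, so the 'unless' proviso supplies this condition. Met.
  (b) The claim is a property claim, not a tort claim; no contract (and hence no place of execution) is alleged — no alternative holds. Condition not met.
  (c) The claim is a property claim, not a contract claim — that alternative is enough. Satisfied.
  (d) The amount in controversy is $68,250, below the $74,500 floor. Condition not met.
  → No jurisdiction.
Courts with jurisdiction: the Ashhaven Court of Common Pleas, the Provincial Court of Orindora — 2 in total.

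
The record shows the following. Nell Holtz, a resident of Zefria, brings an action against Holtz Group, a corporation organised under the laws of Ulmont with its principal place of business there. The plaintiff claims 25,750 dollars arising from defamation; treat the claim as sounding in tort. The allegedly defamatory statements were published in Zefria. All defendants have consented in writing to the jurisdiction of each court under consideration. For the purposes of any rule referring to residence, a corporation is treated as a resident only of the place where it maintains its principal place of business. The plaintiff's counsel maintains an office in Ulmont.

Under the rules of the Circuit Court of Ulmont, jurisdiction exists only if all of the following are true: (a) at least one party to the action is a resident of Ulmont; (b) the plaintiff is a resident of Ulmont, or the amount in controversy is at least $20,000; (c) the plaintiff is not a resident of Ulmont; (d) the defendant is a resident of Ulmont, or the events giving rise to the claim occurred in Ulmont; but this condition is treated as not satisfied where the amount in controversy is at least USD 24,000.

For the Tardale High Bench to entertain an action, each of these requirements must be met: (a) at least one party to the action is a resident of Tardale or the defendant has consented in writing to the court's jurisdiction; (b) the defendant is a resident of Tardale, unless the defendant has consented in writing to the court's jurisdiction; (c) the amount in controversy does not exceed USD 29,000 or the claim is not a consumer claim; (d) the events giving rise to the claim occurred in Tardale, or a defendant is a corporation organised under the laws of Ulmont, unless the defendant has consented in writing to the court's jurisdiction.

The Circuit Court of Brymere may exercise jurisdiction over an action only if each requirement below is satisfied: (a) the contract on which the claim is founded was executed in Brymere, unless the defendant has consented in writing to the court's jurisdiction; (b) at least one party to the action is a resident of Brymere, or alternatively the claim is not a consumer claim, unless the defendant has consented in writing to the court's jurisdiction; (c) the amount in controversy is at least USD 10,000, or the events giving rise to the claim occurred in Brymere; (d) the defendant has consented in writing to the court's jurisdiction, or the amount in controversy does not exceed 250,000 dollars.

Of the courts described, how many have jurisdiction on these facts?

The Circuit Court of Ulmont:
  (a) Holtz Group resides in Ulmont. Condition met.
  (b) The amount in controversy is $25,750, which meets the USD 20,000 floor, which satisfies one of the alternatives. Met.
  (c) The plaintiff resides in Zefria, which is not Ulmont. Condition met.
  (d) The defendant resides in Ulmont — that alternative is enough. However, the amount in controversy is USD 25,750, which meets the 24,000 dollars floor, which falls within the stated exception and so defeats the condition. Fails.
  → Not every requirement is met — no jurisdiction.
The Tardale High Bench:
  (a) Every defendant has filed written consent, which satisfies one of the alternatives. Met.
  (b) The defendant resides in Ulmont, not Tardale. The proviso rescues it, though: every defendant has filed written consent. Satisfied.
  (c) The amount in controversy is USD 25,750, within the USD 29,000 ceiling — that alternative is enough. Met.
  (d) Holtz Group is organised under the laws of Ulmont, so this disjunct is met. Condition met.
  → Jurisdiction lies.
The Circuit Court of Brymere:
  (a) No contract (and hence no place of execution) is alleged. But every defendant has filed written consent, and the 'unless' clause therefore excuses the requirement. Condition met.
  (b) The claim is a tort claim, not a consumer claim, so one alternative holds. Met.
  (c) The amount in controversy is $25,750, which meets the $10,000 floor, which satisfies one of the alternatives. Satisfied.
  (d) Every defendant has filed written consent, which satisfies one of the alternatives. Condition met.
  → The court has jurisdiction.
Courts with jurisdiction: the Tardale High Bench, the Circuit Court of Brymere — 2 in total.

2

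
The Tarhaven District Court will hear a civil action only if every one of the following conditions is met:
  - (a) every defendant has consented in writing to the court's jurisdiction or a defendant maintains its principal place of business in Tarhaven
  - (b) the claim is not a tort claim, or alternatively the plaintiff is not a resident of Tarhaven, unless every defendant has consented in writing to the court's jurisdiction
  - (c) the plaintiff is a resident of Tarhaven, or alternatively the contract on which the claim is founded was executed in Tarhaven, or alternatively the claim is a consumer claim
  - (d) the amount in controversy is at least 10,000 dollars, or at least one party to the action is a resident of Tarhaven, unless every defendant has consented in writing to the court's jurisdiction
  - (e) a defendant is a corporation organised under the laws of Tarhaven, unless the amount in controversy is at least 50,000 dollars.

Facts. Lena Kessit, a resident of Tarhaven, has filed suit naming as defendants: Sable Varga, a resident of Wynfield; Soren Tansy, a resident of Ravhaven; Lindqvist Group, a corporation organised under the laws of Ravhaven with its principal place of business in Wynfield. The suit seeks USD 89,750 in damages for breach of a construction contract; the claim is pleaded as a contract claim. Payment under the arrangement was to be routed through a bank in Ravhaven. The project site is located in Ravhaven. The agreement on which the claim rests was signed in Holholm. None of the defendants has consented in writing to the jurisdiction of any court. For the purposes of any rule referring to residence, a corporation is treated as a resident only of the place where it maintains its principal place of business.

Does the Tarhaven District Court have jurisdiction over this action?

The Tarhaven District Court:
  (a) No such written consent has been filed; the corporate defendant(s) have their principal place of business in Wynfield, not Tarhaven — no alternative holds. Condition not met.
  (b) The claim is a contract claim, not a tort claim, so one alternative holds. Met.
  (c) The plaintiff resides in Tarhaven, which satisfies one of the alternatives. Satisfied.
  (d) The amount in controversy is $89,750, which meets the $10,000 floor, so this disjunct is met. Condition met.
  (e) The corporate defendant(s) are organised in Ravhaven, not Tarhaven. The proviso rescues it, though: the amount in controversy is 89,750 dollars, which meets the $50,000 floor. Satisfied.
  → No jurisdiction.

No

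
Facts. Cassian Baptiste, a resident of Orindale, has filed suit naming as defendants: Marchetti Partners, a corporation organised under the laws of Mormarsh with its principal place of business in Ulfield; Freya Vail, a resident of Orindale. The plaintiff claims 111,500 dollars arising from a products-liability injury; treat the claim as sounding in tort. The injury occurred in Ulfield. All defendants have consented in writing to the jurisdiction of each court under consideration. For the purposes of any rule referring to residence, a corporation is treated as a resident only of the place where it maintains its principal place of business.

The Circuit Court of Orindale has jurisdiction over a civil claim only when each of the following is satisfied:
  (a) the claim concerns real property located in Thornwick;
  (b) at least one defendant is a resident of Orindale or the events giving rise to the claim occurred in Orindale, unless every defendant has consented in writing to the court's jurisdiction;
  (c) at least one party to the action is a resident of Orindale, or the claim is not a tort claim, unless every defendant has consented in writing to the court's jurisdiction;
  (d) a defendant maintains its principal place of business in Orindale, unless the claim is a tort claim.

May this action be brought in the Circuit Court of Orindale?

No

The Circuit Court of Orindale:
  (a) The claim does not concern real property. Condition not met.
  (b) Freya Vail resides in Orindale, so this disjunct is met. Satisfied.
  (c) Cassian Baptiste resides in Orindale, so this disjunct is met. Met.
  (d) The corporate defendant(s) have their principal place of business in Ulfield, not Orindale. The proviso rescues it, though: the claim is a tort claim. Met.
  → At least one condition fails; no jurisdiction.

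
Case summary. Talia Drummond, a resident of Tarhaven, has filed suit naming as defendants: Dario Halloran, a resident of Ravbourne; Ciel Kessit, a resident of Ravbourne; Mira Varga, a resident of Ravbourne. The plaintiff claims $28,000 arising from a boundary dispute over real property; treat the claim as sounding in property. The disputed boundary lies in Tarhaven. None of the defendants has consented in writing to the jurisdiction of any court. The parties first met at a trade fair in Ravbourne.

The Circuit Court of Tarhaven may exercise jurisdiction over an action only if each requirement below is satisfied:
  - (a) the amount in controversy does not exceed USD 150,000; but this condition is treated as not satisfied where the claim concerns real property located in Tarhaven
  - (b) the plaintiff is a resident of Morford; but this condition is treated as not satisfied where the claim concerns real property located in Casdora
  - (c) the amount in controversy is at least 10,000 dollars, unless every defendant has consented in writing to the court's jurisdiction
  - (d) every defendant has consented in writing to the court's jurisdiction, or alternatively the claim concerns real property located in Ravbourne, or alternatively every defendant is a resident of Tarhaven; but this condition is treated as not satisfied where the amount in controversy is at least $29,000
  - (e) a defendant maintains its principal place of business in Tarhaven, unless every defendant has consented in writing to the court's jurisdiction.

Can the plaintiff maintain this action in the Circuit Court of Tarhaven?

No

The Circuit Court of Tarhaven:
  (a) The amount in controversy is 28,000 dollars, within the USD 150,000 ceiling. But the carve-out bites: the property lies in Tarhaven. Not satisfied.
  (b) The plaintiff resides in Tarhaven, not Morford. Fails.
  (c) The amount in controversy is $28,000, which meets the USD 10,000 floor. Met.
  (d) No such written consent has been filed; the property lies in Tarhaven, not Ravbourne; the defendants reside as follows — Dario Halloran in Ravbourne, Ciel Kessit in Ravbourne, Mira Varga in Ravbourne — not all in Tarhaven — no alternative holds. Not met.
  (e) No defendant is a corporation. Nor does the 'unless' clause help: no such written consent has been filed. Not met.
  → No jurisdiction.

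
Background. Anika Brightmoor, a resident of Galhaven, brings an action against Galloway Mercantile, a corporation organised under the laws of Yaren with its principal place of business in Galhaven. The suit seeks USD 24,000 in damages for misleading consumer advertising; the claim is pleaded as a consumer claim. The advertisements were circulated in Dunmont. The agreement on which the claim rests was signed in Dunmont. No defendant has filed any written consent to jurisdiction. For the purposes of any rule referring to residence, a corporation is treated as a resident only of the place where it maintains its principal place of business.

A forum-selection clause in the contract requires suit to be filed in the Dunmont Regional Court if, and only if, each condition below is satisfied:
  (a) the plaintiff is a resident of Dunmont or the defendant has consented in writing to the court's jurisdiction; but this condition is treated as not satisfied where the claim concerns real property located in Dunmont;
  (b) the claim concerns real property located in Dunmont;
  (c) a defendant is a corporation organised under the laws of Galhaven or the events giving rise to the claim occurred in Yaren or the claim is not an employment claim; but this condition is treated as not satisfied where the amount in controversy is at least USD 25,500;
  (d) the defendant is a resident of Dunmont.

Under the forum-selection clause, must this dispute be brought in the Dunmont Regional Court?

The Dunmont Regional Court:
  (a) The plaintiff resides in Galhaven, not Dunmont; no such written consent has been filed — none of the alternatives is met. Not satisfied.
  (b) The claim does not concern real property. Not satisfied.
  (c) The claim is a consumer claim, not an employment claim, which satisfies one of the alternatives. The carve-out does not apply: the amount in controversy is USD 24,000, below the USD 25,500 floor. Satisfied.
  (d) The defendant resides in Galhaven, not Dunmont. Fails.
  → The clause does not apply.

No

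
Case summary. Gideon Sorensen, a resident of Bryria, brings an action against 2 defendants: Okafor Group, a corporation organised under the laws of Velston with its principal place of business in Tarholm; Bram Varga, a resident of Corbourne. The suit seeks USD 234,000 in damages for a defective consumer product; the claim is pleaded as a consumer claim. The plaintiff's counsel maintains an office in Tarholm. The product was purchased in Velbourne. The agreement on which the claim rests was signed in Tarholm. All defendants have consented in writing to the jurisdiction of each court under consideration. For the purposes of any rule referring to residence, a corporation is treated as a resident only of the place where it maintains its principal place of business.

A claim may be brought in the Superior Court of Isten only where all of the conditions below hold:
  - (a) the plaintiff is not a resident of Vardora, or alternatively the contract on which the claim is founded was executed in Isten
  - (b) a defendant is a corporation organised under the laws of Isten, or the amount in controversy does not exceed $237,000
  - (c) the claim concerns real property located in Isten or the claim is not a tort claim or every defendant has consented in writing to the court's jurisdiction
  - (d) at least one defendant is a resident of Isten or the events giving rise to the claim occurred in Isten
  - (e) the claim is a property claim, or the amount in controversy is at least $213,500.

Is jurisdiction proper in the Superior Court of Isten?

No

The Superior Court of Isten:
  (a) The plaintiff resides in Bryria, which is not Vardora, so this disjunct is met. Condition met.
  (b) The amount in controversy is 234,000 dollars, within the USD 237,000 ceiling — that alternative is enough. Condition met.
  (c) The claim is a consumer claim, not a tort claim — that alternative is enough. Met.
  (d) No defendant resides in Isten (they reside in Tarholm, Corbourne); the operative events occurred in Velbourne, not Isten — none of the alternatives is met. Not satisfied.
  (e) The amount in controversy is $234,000, which meets the USD 213,500 floor, so one alternative holds. Met.
  → Not every requirement is met — no jurisdiction.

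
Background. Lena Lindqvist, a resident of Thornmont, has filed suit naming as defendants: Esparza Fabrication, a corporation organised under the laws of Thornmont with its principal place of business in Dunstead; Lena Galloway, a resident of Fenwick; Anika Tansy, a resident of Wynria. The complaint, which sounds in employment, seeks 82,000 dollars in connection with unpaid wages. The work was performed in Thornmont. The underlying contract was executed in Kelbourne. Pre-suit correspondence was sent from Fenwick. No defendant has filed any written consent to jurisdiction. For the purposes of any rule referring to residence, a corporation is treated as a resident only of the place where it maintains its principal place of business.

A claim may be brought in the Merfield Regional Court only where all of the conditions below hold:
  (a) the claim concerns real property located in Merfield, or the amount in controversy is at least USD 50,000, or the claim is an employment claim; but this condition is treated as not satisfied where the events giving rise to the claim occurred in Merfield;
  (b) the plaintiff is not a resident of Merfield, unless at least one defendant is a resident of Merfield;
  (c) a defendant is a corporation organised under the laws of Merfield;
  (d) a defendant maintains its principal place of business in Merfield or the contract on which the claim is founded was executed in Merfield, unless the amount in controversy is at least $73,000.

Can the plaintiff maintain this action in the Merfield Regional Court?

The Merfield Regional Court:
  (a) The amount in controversy is 82,000 dollars, which meets the 50,000 dollars floor, which satisfies one of the alternatives. The exception is not triggered, since the operative events occurred in Thornmont, not Merfield. Met.
  (b) The plaintiff resides in Thornmont, which is not Merfield. Condition met.
  (c) The corporate defendant(s) are organised in Thornmont, not Merfield. Not satisfied.
  (d) The corporate defendant(s) have their principal place of business in Dunstead, not Merfield; the contract was executed in Kelbourne, not Merfield — none of the alternatives is met. However, the amount in controversy is 82,000 dollars, which meets the USD 73,000 floor, so the 'unless' proviso supplies this condition. Met.
  → Not every requirement is met — no jurisdiction.

No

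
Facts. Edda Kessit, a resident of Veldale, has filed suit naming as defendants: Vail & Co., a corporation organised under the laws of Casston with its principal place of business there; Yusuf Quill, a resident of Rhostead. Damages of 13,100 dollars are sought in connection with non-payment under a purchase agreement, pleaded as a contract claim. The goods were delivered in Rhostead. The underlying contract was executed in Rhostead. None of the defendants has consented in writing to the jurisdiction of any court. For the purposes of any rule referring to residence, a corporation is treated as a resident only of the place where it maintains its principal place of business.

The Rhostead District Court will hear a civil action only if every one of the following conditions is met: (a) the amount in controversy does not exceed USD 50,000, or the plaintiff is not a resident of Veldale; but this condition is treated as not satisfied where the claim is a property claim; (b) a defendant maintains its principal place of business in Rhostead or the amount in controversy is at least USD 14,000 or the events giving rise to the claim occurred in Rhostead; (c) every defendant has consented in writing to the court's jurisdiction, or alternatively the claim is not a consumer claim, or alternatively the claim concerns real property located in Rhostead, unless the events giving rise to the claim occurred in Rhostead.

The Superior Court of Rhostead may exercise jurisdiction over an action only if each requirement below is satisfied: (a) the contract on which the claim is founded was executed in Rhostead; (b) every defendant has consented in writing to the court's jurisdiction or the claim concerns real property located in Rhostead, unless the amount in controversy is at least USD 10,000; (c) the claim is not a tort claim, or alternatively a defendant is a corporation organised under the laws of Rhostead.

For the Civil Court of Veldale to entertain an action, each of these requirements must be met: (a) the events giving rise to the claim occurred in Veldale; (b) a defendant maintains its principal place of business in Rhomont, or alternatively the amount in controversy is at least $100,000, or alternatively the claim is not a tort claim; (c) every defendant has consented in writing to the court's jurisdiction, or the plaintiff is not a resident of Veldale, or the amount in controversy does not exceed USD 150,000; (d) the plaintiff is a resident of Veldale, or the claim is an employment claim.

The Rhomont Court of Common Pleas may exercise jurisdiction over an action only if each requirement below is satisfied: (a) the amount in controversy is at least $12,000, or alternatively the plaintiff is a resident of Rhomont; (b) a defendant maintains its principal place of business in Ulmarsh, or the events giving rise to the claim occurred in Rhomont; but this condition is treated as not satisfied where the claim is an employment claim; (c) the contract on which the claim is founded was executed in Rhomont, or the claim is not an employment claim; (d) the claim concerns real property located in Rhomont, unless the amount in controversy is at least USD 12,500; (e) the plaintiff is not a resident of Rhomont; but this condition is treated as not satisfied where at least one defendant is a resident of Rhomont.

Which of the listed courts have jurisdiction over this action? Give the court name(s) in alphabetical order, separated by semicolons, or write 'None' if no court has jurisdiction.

the Rhostead District Court; the Superior Court of Rhostead

The Rhostead District Court:
  (a) The amount in controversy is $13,100, within the $50,000 ceiling — that alternative is enough. The carve-out does not apply: the claim is a contract claim, not a property claim. Condition met.
  (b) The operative events occurred in Rhostead, so one alternative holds. Met.
  (c) The claim is a contract claim, not a consumer claim, so this disjunct is met. Met.
  → The court has jurisdiction.
The Superior Court of Rhostead:
  (a) The contract was executed in Rhostead. Satisfied.
  (b) No such written consent has been filed; the claim does not concern real property — no alternative holds. But the amount in controversy is $13,100, which meets the $10,000 floor, and the 'unless' clause therefore excuses the requirement. Condition met.
  (c) The claim is a contract claim, not a tort claim — that alternative is enough. Satisfied.
  → The court has jurisdiction.
The Civil Court of Veldale:
  (a) The operative events occurred in Rhostead, not Veldale. Not met.
  (b) The claim is a contract claim, not a tort claim, so this disjunct is met. Satisfied.
  (c) The amount in controversy is $13,100, within the $150,000 ceiling, which satisfies one of the alternatives. Met.
  (d) The plaintiff resides in Veldale — that alternative is enough. Met.
  → At least one condition fails; no jurisdiction.
The Rhomont Court of Common Pleas:
  (a) The amount in controversy is USD 13,100, which meets the 12,000 dollars floor, so this disjunct is met. Satisfied.
  (b) The corporate defendant(s) have their principal place of business in Casston, not Ulmarsh; the operative events occurred in Rhostead, not Rhomont — none of the alternatives is met. Fails.
  (c) The claim is a contract claim, not an employment claim, so this disjunct is met. Condition met.
  (d) The claim does not concern real property. The proviso rescues it, though: the amount in controversy is USD 13,100, which meets the USD 12,500 floor. Condition met.
  (e) The plaintiff resides in Veldale, which is not Rhomont. And the carve-out is inapplicable — no defendant resides in Rhomont (they reside in Casston, Rhostead). Condition met.
  → The court lacks jurisdiction.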